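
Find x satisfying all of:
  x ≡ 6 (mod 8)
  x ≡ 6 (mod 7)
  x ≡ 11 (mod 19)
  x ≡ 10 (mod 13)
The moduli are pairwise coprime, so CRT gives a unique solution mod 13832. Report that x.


Product of moduli M = 8 · 7 · 19 · 13 = 13832.
Merge one congruence at a time:
  Start: x ≡ 6 (mod 8).
  Combine with x ≡ 6 (mod 7); new modulus lcm = 56.
    Write x = 6 + 8·t and substitute into x ≡ 6 (mod 7): 8·t ≡ 6 − 6 = 0 (mod 7).
    Reduce coefficients mod 7: 1·t ≡ 0 (mod 7).
    So t ≡ 0 (mod 7).
    Then x = 6 + 8·0 = 6, valid modulo lcm(8, 7) = 56: x ≡ 6 (mod 56).
  Combine with x ≡ 11 (mod 19); new modulus lcm = 1064.
    Write x = 6 + 56·t and substitute into x ≡ 11 (mod 19): 56·t ≡ 11 − 6 = 5 (mod 19).
    Reduce coefficients mod 19: 18·t ≡ 5 (mod 19).
    The inverse of 18 mod 19 is 18 (since 18·18 = 324 = 17·19 + 1), so t ≡ 18·5 = 90 ≡ 14 (mod 19).
    Then x = 6 + 56·14 = 790, valid modulo lcm(56, 19) = 1064: x ≡ 790 (mod 1064).
  Combine with x ≡ 10 (mod 13); new modulus lcm = 13832.
    Write x = 790 + 1064·t and substitute into x ≡ 10 (mod 13): 1064·t ≡ 10 − 790 = -780 (mod 13).
    Reduce coefficients mod 13: 11·t ≡ 0 (mod 13).
    The inverse of 11 mod 13 is 6 (since 11·6 = 66 = 5·13 + 1), so t ≡ 6·0 = 0 ≡ 0 (mod 13).
    Then x = 790 + 1064·0 = 790, valid modulo lcm(1064, 13) = 13832: x ≡ 790 (mod 13832).
Verify against each original: 790 mod 8 = 6, 790 mod 7 = 6, 790 mod 19 = 11, 790 mod 13 = 10.

x ≡ 790 (mod 13832).


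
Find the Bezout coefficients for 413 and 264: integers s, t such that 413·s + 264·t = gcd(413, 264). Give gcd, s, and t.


Euclidean algorithm on (413, 264) — divide until remainder is 0:
  413 = 1 · 264 + 149
  264 = 1 · 149 + 115
  149 = 1 · 115 + 34
  115 = 3 · 34 + 13
  34 = 2 · 13 + 8
  13 = 1 · 8 + 5
  8 = 1 · 5 + 3
  5 = 1 · 3 + 2
  3 = 1 · 2 + 1
  2 = 2 · 1 + 0
gcd(413, 264) = 1.
Track Bezout coefficients alongside the remainders: start with r₀ = 413 = a·1 + b·0 (s = 1, t = 0) and r₁ = 264 = a·0 + b·1 (s = 0, t = 1); each new remainder r_{k+1} = r_{k-1} − q_k·r_k inherits s_{k+1} = s_{k-1} − q_k·s_k, t_{k+1} = t_{k-1} − q_k·t_k, so r_k = a·s_k + b·t_k at every step:
  q = 1: r = 149, s = 1 − 1·0 = 1, t = 0 − 1·1 = -1  (check: 413·1 + 264·(-1) = 149)
  q = 1: r = 115, s = 0 − 1·1 = -1, t = 1 − 1·(-1) = 2  (check: 413·(-1) + 264·2 = 115)
  q = 1: r = 34, s = 1 − 1·(-1) = 2, t = -1 − 1·2 = -3  (check: 413·2 + 264·(-3) = 34)
  q = 3: r = 13, s = -1 − 3·2 = -7, t = 2 − 3·(-3) = 11  (check: 413·(-7) + 264·11 = 13)
  q = 2: r = 8, s = 2 − 2·(-7) = 16, t = -3 − 2·11 = -25  (check: 413·16 + 264·(-25) = 8)
  q = 1: r = 5, s = -7 − 1·16 = -23, t = 11 − 1·(-25) = 36  (check: 413·(-23) + 264·36 = 5)
  q = 1: r = 3, s = 16 − 1·(-23) = 39, t = -25 − 1·36 = -61  (check: 413·39 + 264·(-61) = 3)
  q = 1: r = 2, s = -23 − 1·39 = -62, t = 36 − 1·(-61) = 97  (check: 413·(-62) + 264·97 = 2)
  q = 1: r = 1, s = 39 − 1·(-62) = 101, t = -61 − 1·97 = -158  (check: 413·101 + 264·(-158) = 1)
The row with r = 1 (the gcd) gives the Bezout coefficients s = 101, t = -158.
Result: 413 · (101) + 264 · (-158) = 1.

gcd(413, 264) = 1; s = 101, t = -158 (check: 413·101 + 264·(-158) = 1).


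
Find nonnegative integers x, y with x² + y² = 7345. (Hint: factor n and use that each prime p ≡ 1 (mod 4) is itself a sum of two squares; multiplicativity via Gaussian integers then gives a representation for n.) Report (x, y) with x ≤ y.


Step 1: Factor n = 7345 = 5 · 13 · 113.
Step 2: Check the mod-4 condition on each prime factor: 5 ≡ 1 (mod 4), exponent 1; 13 ≡ 1 (mod 4), exponent 1; 113 ≡ 1 (mod 4), exponent 1.
All primes ≡ 3 (mod 4) appear to even exponent (or don't appear), so by the two-squares theorem n IS expressible as a sum of two squares.
Step 3: Build a representation. Here n = 5 · 13 · 113 is a product of primes ≡ 1 (mod 4). Each prime p ≡ 1 (mod 4) is itself a sum of two squares; find a² by testing p − a² for a perfect square:
  5: 5 − 1² = 4 = 2² ⇒ 5 = 1² + 2².
  13: 13 − 1² = 12, 13 − 2² = 9 = 3² ⇒ 13 = 2² + 3².
  113: 113 − 1² = 112, 113 − 2² = 109, 113 − 3² = 104, 113 − 4² = 97, 113 − 5² = 88, 113 − 6² = 77, 113 − 7² = 64 = 8² ⇒ 113 = 7² + 8².
  Combine using the Brahmagupta–Fibonacci identity (a² + b²)(c² + d²) = (ac − bd)² + (ad + bc)² = (ac + bd)² + (ad − bc)²:
  5 · 13 = 65: from (1² + 2²)(2² + 3²), take (1·2 − 2·3, 1·3 + 2·2) = (2 − 6, 3 + 4) = (-4, 7); dropping signs (only squares matter) gives (4, 7); check 4² + 7² = 16 + 49 = 65 ✓.
  65 · 113 = 7345: from (4² + 7²)(7² + 8²), take (4·7 − 7·8, 4·8 + 7·7) = (28 − 56, 32 + 49) = (-28, 81); dropping signs (only squares matter) gives (28, 81); check 28² + 81² = 784 + 6561 = 7345 ✓.
Step 4: Order so x ≤ y and verify: 28² + 81² = 784 + 6561 = 7345 = n. ✓

n = 7345 = 28² + 81² (one valid representation with x ≤ y).


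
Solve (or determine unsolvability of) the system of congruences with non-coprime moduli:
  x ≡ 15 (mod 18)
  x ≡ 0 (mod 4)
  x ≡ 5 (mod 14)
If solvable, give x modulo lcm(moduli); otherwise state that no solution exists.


Moduli 18, 4, 14 are not pairwise coprime, so CRT works modulo lcm(m_i) when all pairwise compatibility conditions hold.
Pairwise compatibility: gcd(m_i, m_j) must divide a_i - a_j for every pair.
Merge one congruence at a time:
  Start: x ≡ 15 (mod 18).
  Combine with x ≡ 0 (mod 4): gcd(18, 4) = 2, and 0 - 15 = -15 is NOT divisible by 2.
    ⇒ system is inconsistent (no integer solution).

No solution (the system is inconsistent).


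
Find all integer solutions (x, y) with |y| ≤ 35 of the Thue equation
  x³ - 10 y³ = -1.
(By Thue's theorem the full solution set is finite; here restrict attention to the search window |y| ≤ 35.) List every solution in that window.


The equation is x³ - 10y³ = -1. For fixed y, x³ = 10·y³ − 1, so a solution requires the RHS to be a perfect cube.
Strategy: iterate y from -35 to 35, compute RHS = 10·y³ − 1, and check whether it is a (positive or negative) perfect cube.
Check small values of y:
  y = 0: RHS = -1 = (-1)³ ⇒ x = -1 works.
  y = 1: RHS = 9 is not a perfect cube.
  y = -1: RHS = -11 is not a perfect cube.
  y = 2: RHS = 79 is not a perfect cube.
  y = -2: RHS = -81 is not a perfect cube.
  y = 3: RHS = 269 is not a perfect cube.
  y = -3: RHS = -271 is not a perfect cube.
Continuing the search up to |y| = 35 finds no further solutions beyond those listed.
Collected solutions: (-1, 0).

Solutions (with |y| ≤ 35): (-1, 0).


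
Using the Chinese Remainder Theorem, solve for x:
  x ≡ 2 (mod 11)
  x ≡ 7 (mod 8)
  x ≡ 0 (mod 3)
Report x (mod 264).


Moduli 11, 8, 3 are pairwise coprime; by CRT there is a unique solution modulo M = 11 · 8 · 3 = 264.
Solve pairwise, accumulating the modulus:
  Start with x ≡ 2 (mod 11).
  Combine with x ≡ 7 (mod 8): since gcd(11, 8) = 1, we get a unique residue mod 88.
    Write x = 2 + 11·t and substitute into x ≡ 7 (mod 8): 11·t ≡ 7 − 2 = 5 (mod 8).
    Reduce coefficients mod 8: 3·t ≡ 5 (mod 8).
    The inverse of 3 mod 8 is 3 (since 3·3 = 9 = 1·8 + 1), so t ≡ 3·5 = 15 ≡ 7 (mod 8).
    Then x = 2 + 11·7 = 79, valid modulo lcm(11, 8) = 88: x ≡ 79 (mod 88).
  Combine with x ≡ 0 (mod 3): since gcd(88, 3) = 1, we get a unique residue mod 264.
    Write x = 79 + 88·t and substitute into x ≡ 0 (mod 3): 88·t ≡ 0 − 79 = -79 (mod 3).
    Reduce coefficients mod 3: 1·t ≡ 2 (mod 3).
    So t ≡ 2 (mod 3).
    Then x = 79 + 88·2 = 255, valid modulo lcm(88, 3) = 264: x ≡ 255 (mod 264).
Verify: 255 mod 11 = 2 ✓, 255 mod 8 = 7 ✓, 255 mod 3 = 0 ✓.

x ≡ 255 (mod 264).


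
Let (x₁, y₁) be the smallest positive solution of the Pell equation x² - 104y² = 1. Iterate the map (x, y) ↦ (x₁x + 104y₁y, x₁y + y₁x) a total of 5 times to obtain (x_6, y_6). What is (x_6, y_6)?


Step 1: Find the fundamental solution (x₁, y₁) of x² - 104y² = 1.
  Expand √104 as a continued fraction. a₀ = ⌊√104⌋ = 10; iterate m_{k+1} = d_k·a_k − m_k, d_{k+1} = (104 − m_{k+1}²)/d_k, a_{k+1} = ⌊(a₀ + m_{k+1})/d_{k+1}⌋ (starting m₀ = 0, d₀ = 1), with convergents p_k = a_k·p_{k-1} + p_{k-2}, q_k = a_k·q_{k-1} + q_{k-2} (p₋₁ = 1, q₋₁ = 0):
  k = 0: a₀ = 10; p₀/q₀ = 10/1; p₀² − 104·q₀² = 100 − 104 = -4.
  k = 1: m = 10, d = 4, a = ⌊(10 + 10)/4⌋ = 5; p/q = (5·10 + 1)/(5·1 + 0) = 51/5; p² − 104·q² = 2601 − 2600 = 1.
  The first convergent with p² − 104·q² = 1 gives the fundamental solution (x₁, y₁) = (51, 5).
Step 2: Apply the recurrence (x_{n+1}, y_{n+1}) = (x₁x_n + 104y₁y_n, x₁y_n + y₁x_n) repeatedly.
  From (x_1, y_1) = (51, 5): x_2 = 51·51 + 104·5·5 = 5201; y_2 = 51·5 + 5·51 = 510.
  From (x_2, y_2) = (5201, 510): x_3 = 51·5201 + 104·5·510 = 530451; y_3 = 51·510 + 5·5201 = 52015.
  From (x_3, y_3) = (530451, 52015): x_4 = 51·530451 + 104·5·52015 = 54100801; y_4 = 51·52015 + 5·530451 = 5305020.
  From (x_4, y_4) = (54100801, 5305020): x_5 = 51·54100801 + 104·5·5305020 = 5517751251; y_5 = 51·5305020 + 5·54100801 = 541060025.
  From (x_5, y_5) = (5517751251, 541060025): x_6 = 51·5517751251 + 104·5·541060025 = 562756526801; y_6 = 51·541060025 + 5·5517751251 = 55182817530.
Step 3: Verify x_6² - 104·y_6² = 316694908457124631293601 - 316694908457124631293600 = 1 (should be 1). ✓

(x_1, y_1) = (51, 5); (x_6, y_6) = (562756526801, 55182817530).


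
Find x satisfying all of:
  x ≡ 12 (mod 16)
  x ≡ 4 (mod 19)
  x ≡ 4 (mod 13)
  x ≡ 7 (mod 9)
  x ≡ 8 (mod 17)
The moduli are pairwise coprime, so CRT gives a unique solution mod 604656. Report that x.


Product of moduli M = 16 · 19 · 13 · 9 · 17 = 604656.
Merge one congruence at a time:
  Start: x ≡ 12 (mod 16).
  Combine with x ≡ 4 (mod 19); new modulus lcm = 304.
    Write x = 12 + 16·t and substitute into x ≡ 4 (mod 19): 16·t ≡ 4 − 12 = -8 (mod 19).
    Reduce coefficients mod 19: 16·t ≡ 11 (mod 19).
    The inverse of 16 mod 19 is 6 (since 16·6 = 96 = 5·19 + 1), so t ≡ 6·11 = 66 ≡ 9 (mod 19).
    Then x = 12 + 16·9 = 156, valid modulo lcm(16, 19) = 304: x ≡ 156 (mod 304).
  Combine with x ≡ 4 (mod 13); new modulus lcm = 3952.
    Write x = 156 + 304·t and substitute into x ≡ 4 (mod 13): 304·t ≡ 4 − 156 = -152 (mod 13).
    Reduce coefficients mod 13: 5·t ≡ 4 (mod 13).
    The inverse of 5 mod 13 is 8 (since 5·8 = 40 = 3·13 + 1), so t ≡ 8·4 = 32 ≡ 6 (mod 13).
    Then x = 156 + 304·6 = 1980, valid modulo lcm(304, 13) = 3952: x ≡ 1980 (mod 3952).
  Combine with x ≡ 7 (mod 9); new modulus lcm = 35568.
    Write x = 1980 + 3952·t and substitute into x ≡ 7 (mod 9): 3952·t ≡ 7 − 1980 = -1973 (mod 9).
    Reduce coefficients mod 9: 1·t ≡ 7 (mod 9).
    So t ≡ 7 (mod 9).
    Then x = 1980 + 3952·7 = 29644, valid modulo lcm(3952, 9) = 35568: x ≡ 29644 (mod 35568).
  Combine with x ≡ 8 (mod 17); new modulus lcm = 604656.
    Write x = 29644 + 35568·t and substitute into x ≡ 8 (mod 17): 35568·t ≡ 8 − 29644 = -29636 (mod 17).
    Reduce coefficients mod 17: 4·t ≡ 12 (mod 17).
    The inverse of 4 mod 17 is 13 (since 4·13 = 52 = 3·17 + 1), so t ≡ 13·12 = 156 ≡ 3 (mod 17).
    Then x = 29644 + 35568·3 = 136348, valid modulo lcm(35568, 17) = 604656: x ≡ 136348 (mod 604656).
Verify against each original: 136348 mod 16 = 12, 136348 mod 19 = 4, 136348 mod 13 = 4, 136348 mod 9 = 7, 136348 mod 17 = 8.

x ≡ 136348 (mod 604656).


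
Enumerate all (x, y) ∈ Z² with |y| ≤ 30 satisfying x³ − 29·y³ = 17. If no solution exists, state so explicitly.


The equation is x³ - 29y³ = 17. For fixed y, x³ = 29·y³ + 17, so a solution requires the RHS to be a perfect cube.
Strategy: iterate y from -30 to 30, compute RHS = 29·y³ + 17, and check whether it is a (positive or negative) perfect cube.
Check small values of y:
  y = 0: RHS = 17 is not a perfect cube.
  y = 1: RHS = 46 is not a perfect cube.
  y = -1: RHS = -12 is not a perfect cube.
  y = 2: RHS = 249 is not a perfect cube.
  y = -2: RHS = -215 is not a perfect cube.
  y = 3: RHS = 800 is not a perfect cube.
  y = -3: RHS = -766 is not a perfect cube.
Continuing the search up to |y| = 30 finds no solutions either.
No (x, y) in the scanned range satisfies the equation.

No integer solutions with |y| ≤ 30.


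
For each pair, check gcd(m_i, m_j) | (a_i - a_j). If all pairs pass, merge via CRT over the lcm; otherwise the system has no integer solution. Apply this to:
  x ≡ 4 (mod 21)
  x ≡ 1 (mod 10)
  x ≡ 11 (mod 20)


Moduli 21, 10, 20 are not pairwise coprime, so CRT works modulo lcm(m_i) when all pairwise compatibility conditions hold.
Pairwise compatibility: gcd(m_i, m_j) must divide a_i - a_j for every pair.
Merge one congruence at a time:
  Start: x ≡ 4 (mod 21).
  Combine with x ≡ 1 (mod 10): gcd(21, 10) = 1; 1 - 4 = -3, which IS divisible by 1, so compatible.
    Write x = 4 + 21·t and substitute into x ≡ 1 (mod 10): 21·t ≡ 1 − 4 = -3 (mod 10).
    Reduce coefficients mod 10: 1·t ≡ 7 (mod 10).
    So t ≡ 7 (mod 10).
    Then x = 4 + 21·7 = 151, valid modulo lcm(21, 10) = 210: x ≡ 151 (mod 210).
  Combine with x ≡ 11 (mod 20): gcd(210, 20) = 10; 11 - 151 = -140, which IS divisible by 10, so compatible.
    Write x = 151 + 210·t and substitute into x ≡ 11 (mod 20): 210·t ≡ 11 − 151 = -140 (mod 20).
    Divide the congruence (and modulus) by g = 10: 21·t ≡ -14 (mod 2).
    Reduce coefficients mod 2: 1·t ≡ 0 (mod 2).
    So t ≡ 0 (mod 2).
    Then x = 151 + 210·0 = 151, valid modulo lcm(210, 20) = 420: x ≡ 151 (mod 420).
Verify: 151 mod 21 = 4, 151 mod 10 = 1, 151 mod 20 = 11.

x ≡ 151 (mod 420).


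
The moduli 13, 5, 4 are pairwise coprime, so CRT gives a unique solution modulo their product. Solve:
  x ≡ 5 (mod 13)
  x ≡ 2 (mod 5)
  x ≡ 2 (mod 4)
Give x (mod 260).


Moduli 13, 5, 4 are pairwise coprime; by CRT there is a unique solution modulo M = 13 · 5 · 4 = 260.
Solve pairwise, accumulating the modulus:
  Start with x ≡ 5 (mod 13).
  Combine with x ≡ 2 (mod 5): since gcd(13, 5) = 1, we get a unique residue mod 65.
    Write x = 5 + 13·t and substitute into x ≡ 2 (mod 5): 13·t ≡ 2 − 5 = -3 (mod 5).
    Reduce coefficients mod 5: 3·t ≡ 2 (mod 5).
    The inverse of 3 mod 5 is 2 (since 3·2 = 6 = 1·5 + 1), so t ≡ 2·2 = 4 ≡ 4 (mod 5).
    Then x = 5 + 13·4 = 57, valid modulo lcm(13, 5) = 65: x ≡ 57 (mod 65).
  Combine with x ≡ 2 (mod 4): since gcd(65, 4) = 1, we get a unique residue mod 260.
    Write x = 57 + 65·t and substitute into x ≡ 2 (mod 4): 65·t ≡ 2 − 57 = -55 (mod 4).
    Reduce coefficients mod 4: 1·t ≡ 1 (mod 4).
    So t ≡ 1 (mod 4).
    Then x = 57 + 65·1 = 122, valid modulo lcm(65, 4) = 260: x ≡ 122 (mod 260).
Verify: 122 mod 13 = 5 ✓, 122 mod 5 = 2 ✓, 122 mod 4 = 2 ✓.

x ≡ 122 (mod 260).


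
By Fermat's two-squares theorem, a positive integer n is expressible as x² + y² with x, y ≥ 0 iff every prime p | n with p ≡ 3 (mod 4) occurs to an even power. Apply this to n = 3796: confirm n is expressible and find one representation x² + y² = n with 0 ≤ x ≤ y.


Step 1: Factor n = 3796 = 2^2 · 13 · 73.
Step 2: Check the mod-4 condition on each prime factor: 2 = 2 (special); 13 ≡ 1 (mod 4), exponent 1; 73 ≡ 1 (mod 4), exponent 1.
All primes ≡ 3 (mod 4) appear to even exponent (or don't appear), so by the two-squares theorem n IS expressible as a sum of two squares.
Step 3: Build a representation. Group n = k² · m with k = 2 and m = 13 · 73 = 949 (a product of primes ≡ 1 (mod 4)); a representation of m scales to one of n via (k·x)² + (k·y)² = k²(x² + y²). Each prime p ≡ 1 (mod 4) is itself a sum of two squares; find a² by testing p − a² for a perfect square:
  13: 13 − 1² = 12, 13 − 2² = 9 = 3² ⇒ 13 = 2² + 3².
  73: 73 − 1² = 72, 73 − 2² = 69, 73 − 3² = 64 = 8² ⇒ 73 = 3² + 8².
  Combine using the Brahmagupta–Fibonacci identity (a² + b²)(c² + d²) = (ac − bd)² + (ad + bc)² = (ac + bd)² + (ad − bc)²:
  13 · 73 = 949: from (2² + 3²)(3² + 8²), take (2·3 − 3·8, 2·8 + 3·3) = (6 − 24, 16 + 9) = (-18, 25); dropping signs (only squares matter) gives (18, 25); check 18² + 25² = 324 + 625 = 949 ✓.
  Scale by k = 2: (2·18, 2·25) = (36, 50).
Step 4: Order so x ≤ y and verify: 36² + 50² = 1296 + 2500 = 3796 = n. ✓

n = 3796 = 36² + 50² (one valid representation with x ≤ y).


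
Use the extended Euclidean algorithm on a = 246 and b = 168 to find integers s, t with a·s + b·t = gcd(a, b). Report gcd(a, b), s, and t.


Euclidean algorithm on (246, 168) — divide until remainder is 0:
  246 = 1 · 168 + 78
  168 = 2 · 78 + 12
  78 = 6 · 12 + 6
  12 = 2 · 6 + 0
gcd(246, 168) = 6.
Track Bezout coefficients alongside the remainders: start with r₀ = 246 = a·1 + b·0 (s = 1, t = 0) and r₁ = 168 = a·0 + b·1 (s = 0, t = 1); each new remainder r_{k+1} = r_{k-1} − q_k·r_k inherits s_{k+1} = s_{k-1} − q_k·s_k, t_{k+1} = t_{k-1} − q_k·t_k, so r_k = a·s_k + b·t_k at every step:
  q = 1: r = 78, s = 1 − 1·0 = 1, t = 0 − 1·1 = -1  (check: 246·1 + 168·(-1) = 78)
  q = 2: r = 12, s = 0 − 2·1 = -2, t = 1 − 2·(-1) = 3  (check: 246·(-2) + 168·3 = 12)
  q = 6: r = 6, s = 1 − 6·(-2) = 13, t = -1 − 6·3 = -19  (check: 246·13 + 168·(-19) = 6)
The row with r = 6 (the gcd) gives the Bezout coefficients s = 13, t = -19.
Result: 246 · (13) + 168 · (-19) = 6.

gcd(246, 168) = 6; s = 13, t = -19 (check: 246·13 + 168·(-19) = 6).


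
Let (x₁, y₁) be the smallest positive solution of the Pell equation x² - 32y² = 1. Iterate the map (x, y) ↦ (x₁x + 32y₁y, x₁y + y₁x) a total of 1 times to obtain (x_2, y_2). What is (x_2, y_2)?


Step 1: Find the fundamental solution (x₁, y₁) of x² - 32y² = 1.
  Expand √32 as a continued fraction. a₀ = ⌊√32⌋ = 5; iterate m_{k+1} = d_k·a_k − m_k, d_{k+1} = (32 − m_{k+1}²)/d_k, a_{k+1} = ⌊(a₀ + m_{k+1})/d_{k+1}⌋ (starting m₀ = 0, d₀ = 1), with convergents p_k = a_k·p_{k-1} + p_{k-2}, q_k = a_k·q_{k-1} + q_{k-2} (p₋₁ = 1, q₋₁ = 0):
  k = 0: a₀ = 5; p₀/q₀ = 5/1; p₀² − 32·q₀² = 25 − 32 = -7.
  k = 1: m = 5, d = 7, a = ⌊(5 + 5)/7⌋ = 1; p/q = (1·5 + 1)/(1·1 + 0) = 6/1; p² − 32·q² = 36 − 32 = 4.
  k = 2: m = 2, d = 4, a = ⌊(5 + 2)/4⌋ = 1; p/q = (1·6 + 5)/(1·1 + 1) = 11/2; p² − 32·q² = 121 − 128 = -7.
  k = 3: m = 2, d = 7, a = ⌊(5 + 2)/7⌋ = 1; p/q = (1·11 + 6)/(1·2 + 1) = 17/3; p² − 32·q² = 289 − 288 = 1.
  The first convergent with p² − 32·q² = 1 gives the fundamental solution (x₁, y₁) = (17, 3).
Step 2: Apply the recurrence (x_{n+1}, y_{n+1}) = (x₁x_n + 32y₁y_n, x₁y_n + y₁x_n) repeatedly.
  From (x_1, y_1) = (17, 3): x_2 = 17·17 + 32·3·3 = 577; y_2 = 17·3 + 3·17 = 102.
Step 3: Verify x_2² - 32·y_2² = 332929 - 332928 = 1 (should be 1). ✓

(x_1, y_1) = (17, 3); (x_2, y_2) = (577, 102).


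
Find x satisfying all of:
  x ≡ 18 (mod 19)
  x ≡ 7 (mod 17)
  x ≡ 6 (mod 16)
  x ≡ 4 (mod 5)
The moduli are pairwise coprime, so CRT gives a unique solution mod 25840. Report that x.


Product of moduli M = 19 · 17 · 16 · 5 = 25840.
Merge one congruence at a time:
  Start: x ≡ 18 (mod 19).
  Combine with x ≡ 7 (mod 17); new modulus lcm = 323.
    Write x = 18 + 19·t and substitute into x ≡ 7 (mod 17): 19·t ≡ 7 − 18 = -11 (mod 17).
    Reduce coefficients mod 17: 2·t ≡ 6 (mod 17).
    The inverse of 2 mod 17 is 9 (since 2·9 = 18 = 1·17 + 1), so t ≡ 9·6 = 54 ≡ 3 (mod 17).
    Then x = 18 + 19·3 = 75, valid modulo lcm(19, 17) = 323: x ≡ 75 (mod 323).
  Combine with x ≡ 6 (mod 16); new modulus lcm = 5168.
    Write x = 75 + 323·t and substitute into x ≡ 6 (mod 16): 323·t ≡ 6 − 75 = -69 (mod 16).
    Reduce coefficients mod 16: 3·t ≡ 11 (mod 16).
    The inverse of 3 mod 16 is 11 (since 3·11 = 33 = 2·16 + 1), so t ≡ 11·11 = 121 ≡ 9 (mod 16).
    Then x = 75 + 323·9 = 2982, valid modulo lcm(323, 16) = 5168: x ≡ 2982 (mod 5168).
  Combine with x ≡ 4 (mod 5); new modulus lcm = 25840.
    Write x = 2982 + 5168·t and substitute into x ≡ 4 (mod 5): 5168·t ≡ 4 − 2982 = -2978 (mod 5).
    Reduce coefficients mod 5: 3·t ≡ 2 (mod 5).
    The inverse of 3 mod 5 is 2 (since 3·2 = 6 = 1·5 + 1), so t ≡ 2·2 = 4 ≡ 4 (mod 5).
    Then x = 2982 + 5168·4 = 23654, valid modulo lcm(5168, 5) = 25840: x ≡ 23654 (mod 25840).
Verify against each original: 23654 mod 19 = 18, 23654 mod 17 = 7, 23654 mod 16 = 6, 23654 mod 5 = 4.

x ≡ 23654 (mod 25840).


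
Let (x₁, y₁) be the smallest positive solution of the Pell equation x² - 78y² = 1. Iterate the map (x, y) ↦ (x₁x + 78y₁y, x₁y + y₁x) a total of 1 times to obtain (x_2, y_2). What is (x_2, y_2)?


Step 1: Find the fundamental solution (x₁, y₁) of x² - 78y² = 1.
  Expand √78 as a continued fraction. a₀ = ⌊√78⌋ = 8; iterate m_{k+1} = d_k·a_k − m_k, d_{k+1} = (78 − m_{k+1}²)/d_k, a_{k+1} = ⌊(a₀ + m_{k+1})/d_{k+1}⌋ (starting m₀ = 0, d₀ = 1), with convergents p_k = a_k·p_{k-1} + p_{k-2}, q_k = a_k·q_{k-1} + q_{k-2} (p₋₁ = 1, q₋₁ = 0):
  k = 0: a₀ = 8; p₀/q₀ = 8/1; p₀² − 78·q₀² = 64 − 78 = -14.
  k = 1: m = 8, d = 14, a = ⌊(8 + 8)/14⌋ = 1; p/q = (1·8 + 1)/(1·1 + 0) = 9/1; p² − 78·q² = 81 − 78 = 3.
  k = 2: m = 6, d = 3, a = ⌊(8 + 6)/3⌋ = 4; p/q = (4·9 + 8)/(4·1 + 1) = 44/5; p² − 78·q² = 1936 − 1950 = -14.
  k = 3: m = 6, d = 14, a = ⌊(8 + 6)/14⌋ = 1; p/q = (1·44 + 9)/(1·5 + 1) = 53/6; p² − 78·q² = 2809 − 2808 = 1.
  The first convergent with p² − 78·q² = 1 gives the fundamental solution (x₁, y₁) = (53, 6).
Step 2: Apply the recurrence (x_{n+1}, y_{n+1}) = (x₁x_n + 78y₁y_n, x₁y_n + y₁x_n) repeatedly.
  From (x_1, y_1) = (53, 6): x_2 = 53·53 + 78·6·6 = 5617; y_2 = 53·6 + 6·53 = 636.
Step 3: Verify x_2² - 78·y_2² = 31550689 - 31550688 = 1 (should be 1). ✓

(x_1, y_1) = (53, 6); (x_2, y_2) = (5617, 636).


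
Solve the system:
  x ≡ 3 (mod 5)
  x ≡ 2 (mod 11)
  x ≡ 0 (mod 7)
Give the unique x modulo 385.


Moduli 5, 11, 7 are pairwise coprime; by CRT there is a unique solution modulo M = 5 · 11 · 7 = 385.
Solve pairwise, accumulating the modulus:
  Start with x ≡ 3 (mod 5).
  Combine with x ≡ 2 (mod 11): since gcd(5, 11) = 1, we get a unique residue mod 55.
    Write x = 3 + 5·t and substitute into x ≡ 2 (mod 11): 5·t ≡ 2 − 3 = -1 (mod 11).
    Reduce coefficients mod 11: 5·t ≡ 10 (mod 11).
    The inverse of 5 mod 11 is 9 (since 5·9 = 45 = 4·11 + 1), so t ≡ 9·10 = 90 ≡ 2 (mod 11).
    Then x = 3 + 5·2 = 13, valid modulo lcm(5, 11) = 55: x ≡ 13 (mod 55).
  Combine with x ≡ 0 (mod 7): since gcd(55, 7) = 1, we get a unique residue mod 385.
    Write x = 13 + 55·t and substitute into x ≡ 0 (mod 7): 55·t ≡ 0 − 13 = -13 (mod 7).
    Reduce coefficients mod 7: 6·t ≡ 1 (mod 7).
    The inverse of 6 mod 7 is 6 (since 6·6 = 36 = 5·7 + 1), so t ≡ 6·1 = 6 ≡ 6 (mod 7).
    Then x = 13 + 55·6 = 343, valid modulo lcm(55, 7) = 385: x ≡ 343 (mod 385).
Verify: 343 mod 5 = 3 ✓, 343 mod 11 = 2 ✓, 343 mod 7 = 0 ✓.

x ≡ 343 (mod 385).


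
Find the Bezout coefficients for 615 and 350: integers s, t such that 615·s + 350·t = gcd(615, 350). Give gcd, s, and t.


Euclidean algorithm on (615, 350) — divide until remainder is 0:
  615 = 1 · 350 + 265
  350 = 1 · 265 + 85
  265 = 3 · 85 + 10
  85 = 8 · 10 + 5
  10 = 2 · 5 + 0
gcd(615, 350) = 5.
Track Bezout coefficients alongside the remainders: start with r₀ = 615 = a·1 + b·0 (s = 1, t = 0) and r₁ = 350 = a·0 + b·1 (s = 0, t = 1); each new remainder r_{k+1} = r_{k-1} − q_k·r_k inherits s_{k+1} = s_{k-1} − q_k·s_k, t_{k+1} = t_{k-1} − q_k·t_k, so r_k = a·s_k + b·t_k at every step:
  q = 1: r = 265, s = 1 − 1·0 = 1, t = 0 − 1·1 = -1  (check: 615·1 + 350·(-1) = 265)
  q = 1: r = 85, s = 0 − 1·1 = -1, t = 1 − 1·(-1) = 2  (check: 615·(-1) + 350·2 = 85)
  q = 3: r = 10, s = 1 − 3·(-1) = 4, t = -1 − 3·2 = -7  (check: 615·4 + 350·(-7) = 10)
  q = 8: r = 5, s = -1 − 8·4 = -33, t = 2 − 8·(-7) = 58  (check: 615·(-33) + 350·58 = 5)
The row with r = 5 (the gcd) gives the Bezout coefficients s = -33, t = 58.
Result: 615 · (-33) + 350 · (58) = 5.

gcd(615, 350) = 5; s = -33, t = 58 (check: 615·(-33) + 350·58 = 5).


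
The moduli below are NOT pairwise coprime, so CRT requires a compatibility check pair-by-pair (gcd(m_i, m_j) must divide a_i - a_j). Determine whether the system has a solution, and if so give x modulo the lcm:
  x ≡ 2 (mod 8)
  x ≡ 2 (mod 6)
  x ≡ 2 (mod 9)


Moduli 8, 6, 9 are not pairwise coprime, so CRT works modulo lcm(m_i) when all pairwise compatibility conditions hold.
Pairwise compatibility: gcd(m_i, m_j) must divide a_i - a_j for every pair.
Merge one congruence at a time:
  Start: x ≡ 2 (mod 8).
  Combine with x ≡ 2 (mod 6): gcd(8, 6) = 2; 2 - 2 = 0, which IS divisible by 2, so compatible.
    Write x = 2 + 8·t and substitute into x ≡ 2 (mod 6): 8·t ≡ 2 − 2 = 0 (mod 6).
    Divide the congruence (and modulus) by g = 2: 4·t ≡ 0 (mod 3).
    Reduce coefficients mod 3: 1·t ≡ 0 (mod 3).
    So t ≡ 0 (mod 3).
    Then x = 2 + 8·0 = 2, valid modulo lcm(8, 6) = 24: x ≡ 2 (mod 24).
  Combine with x ≡ 2 (mod 9): gcd(24, 9) = 3; 2 - 2 = 0, which IS divisible by 3, so compatible.
    Write x = 2 + 24·t and substitute into x ≡ 2 (mod 9): 24·t ≡ 2 − 2 = 0 (mod 9).
    Divide the congruence (and modulus) by g = 3: 8·t ≡ 0 (mod 3).
    Reduce coefficients mod 3: 2·t ≡ 0 (mod 3).
    The inverse of 2 mod 3 is 2 (since 2·2 = 4 = 1·3 + 1), so t ≡ 2·0 = 0 ≡ 0 (mod 3).
    Then x = 2 + 24·0 = 2, valid modulo lcm(24, 9) = 72: x ≡ 2 (mod 72).
Verify: 2 mod 8 = 2, 2 mod 6 = 2, 2 mod 9 = 2.

x ≡ 2 (mod 72).


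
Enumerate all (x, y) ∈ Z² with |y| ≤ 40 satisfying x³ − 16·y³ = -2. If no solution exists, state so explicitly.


The equation is x³ - 16y³ = -2. For fixed y, x³ = 16·y³ − 2, so a solution requires the RHS to be a perfect cube.
Strategy: iterate y from -40 to 40, compute RHS = 16·y³ − 2, and check whether it is a (positive or negative) perfect cube.
Check small values of y:
  y = 0: RHS = -2 is not a perfect cube.
  y = 1: RHS = 14 is not a perfect cube.
  y = -1: RHS = -18 is not a perfect cube.
  y = 2: RHS = 126 is not a perfect cube.
  y = -2: RHS = -130 is not a perfect cube.
  y = 3: RHS = 430 is not a perfect cube.
  y = -3: RHS = -434 is not a perfect cube.
Continuing the search up to |y| = 40 finds no solutions either.
No (x, y) in the scanned range satisfies the equation.

No integer solutions with |y| ≤ 40.


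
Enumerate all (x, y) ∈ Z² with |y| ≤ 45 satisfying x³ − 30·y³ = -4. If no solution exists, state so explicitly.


The equation is x³ - 30y³ = -4. For fixed y, x³ = 30·y³ − 4, so a solution requires the RHS to be a perfect cube.
Strategy: iterate y from -45 to 45, compute RHS = 30·y³ − 4, and check whether it is a (positive or negative) perfect cube.
Check small values of y:
  y = 0: RHS = -4 is not a perfect cube.
  y = 1: RHS = 26 is not a perfect cube.
  y = -1: RHS = -34 is not a perfect cube.
  y = 2: RHS = 236 is not a perfect cube.
  y = -2: RHS = -244 is not a perfect cube.
  y = 3: RHS = 806 is not a perfect cube.
  y = -3: RHS = -814 is not a perfect cube.
Continuing the search up to |y| = 45 finds no solutions either.
No (x, y) in the scanned range satisfies the equation.

No integer solutions with |y| ≤ 45.


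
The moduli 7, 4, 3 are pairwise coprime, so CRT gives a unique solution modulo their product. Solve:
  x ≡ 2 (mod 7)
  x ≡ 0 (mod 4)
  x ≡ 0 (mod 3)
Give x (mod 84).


Moduli 7, 4, 3 are pairwise coprime; by CRT there is a unique solution modulo M = 7 · 4 · 3 = 84.
Solve pairwise, accumulating the modulus:
  Start with x ≡ 2 (mod 7).
  Combine with x ≡ 0 (mod 4): since gcd(7, 4) = 1, we get a unique residue mod 28.
    Write x = 2 + 7·t and substitute into x ≡ 0 (mod 4): 7·t ≡ 0 − 2 = -2 (mod 4).
    Reduce coefficients mod 4: 3·t ≡ 2 (mod 4).
    The inverse of 3 mod 4 is 3 (since 3·3 = 9 = 2·4 + 1), so t ≡ 3·2 = 6 ≡ 2 (mod 4).
    Then x = 2 + 7·2 = 16, valid modulo lcm(7, 4) = 28: x ≡ 16 (mod 28).
  Combine with x ≡ 0 (mod 3): since gcd(28, 3) = 1, we get a unique residue mod 84.
    Write x = 16 + 28·t and substitute into x ≡ 0 (mod 3): 28·t ≡ 0 − 16 = -16 (mod 3).
    Reduce coefficients mod 3: 1·t ≡ 2 (mod 3).
    So t ≡ 2 (mod 3).
    Then x = 16 + 28·2 = 72, valid modulo lcm(28, 3) = 84: x ≡ 72 (mod 84).
Verify: 72 mod 7 = 2 ✓, 72 mod 4 = 0 ✓, 72 mod 3 = 0 ✓.

x ≡ 72 (mod 84).


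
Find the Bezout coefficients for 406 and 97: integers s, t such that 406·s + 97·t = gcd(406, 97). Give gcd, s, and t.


Euclidean algorithm on (406, 97) — divide until remainder is 0:
  406 = 4 · 97 + 18
  97 = 5 · 18 + 7
  18 = 2 · 7 + 4
  7 = 1 · 4 + 3
  4 = 1 · 3 + 1
  3 = 3 · 1 + 0
gcd(406, 97) = 1.
Track Bezout coefficients alongside the remainders: start with r₀ = 406 = a·1 + b·0 (s = 1, t = 0) and r₁ = 97 = a·0 + b·1 (s = 0, t = 1); each new remainder r_{k+1} = r_{k-1} − q_k·r_k inherits s_{k+1} = s_{k-1} − q_k·s_k, t_{k+1} = t_{k-1} − q_k·t_k, so r_k = a·s_k + b·t_k at every step:
  q = 4: r = 18, s = 1 − 4·0 = 1, t = 0 − 4·1 = -4  (check: 406·1 + 97·(-4) = 18)
  q = 5: r = 7, s = 0 − 5·1 = -5, t = 1 − 5·(-4) = 21  (check: 406·(-5) + 97·21 = 7)
  q = 2: r = 4, s = 1 − 2·(-5) = 11, t = -4 − 2·21 = -46  (check: 406·11 + 97·(-46) = 4)
  q = 1: r = 3, s = -5 − 1·11 = -16, t = 21 − 1·(-46) = 67  (check: 406·(-16) + 97·67 = 3)
  q = 1: r = 1, s = 11 − 1·(-16) = 27, t = -46 − 1·67 = -113  (check: 406·27 + 97·(-113) = 1)
The row with r = 1 (the gcd) gives the Bezout coefficients s = 27, t = -113.
Result: 406 · (27) + 97 · (-113) = 1.

gcd(406, 97) = 1; s = 27, t = -113 (check: 406·27 + 97·(-113) = 1).


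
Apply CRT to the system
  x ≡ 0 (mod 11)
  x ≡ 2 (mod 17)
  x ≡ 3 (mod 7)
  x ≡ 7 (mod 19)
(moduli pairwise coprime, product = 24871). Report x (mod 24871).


Product of moduli M = 11 · 17 · 7 · 19 = 24871.
Merge one congruence at a time:
  Start: x ≡ 0 (mod 11).
  Combine with x ≡ 2 (mod 17); new modulus lcm = 187.
    Write x = 0 + 11·t and substitute into x ≡ 2 (mod 17): 11·t ≡ 2 − 0 = 2 (mod 17).
    The inverse of 11 mod 17 is 14 (since 11·14 = 154 = 9·17 + 1), so t ≡ 14·2 = 28 ≡ 11 (mod 17).
    Then x = 0 + 11·11 = 121, valid modulo lcm(11, 17) = 187: x ≡ 121 (mod 187).
  Combine with x ≡ 3 (mod 7); new modulus lcm = 1309.
    Write x = 121 + 187·t and substitute into x ≡ 3 (mod 7): 187·t ≡ 3 − 121 = -118 (mod 7).
    Reduce coefficients mod 7: 5·t ≡ 1 (mod 7).
    The inverse of 5 mod 7 is 3 (since 5·3 = 15 = 2·7 + 1), so t ≡ 3·1 = 3 ≡ 3 (mod 7).
    Then x = 121 + 187·3 = 682, valid modulo lcm(187, 7) = 1309: x ≡ 682 (mod 1309).
  Combine with x ≡ 7 (mod 19); new modulus lcm = 24871.
    Write x = 682 + 1309·t and substitute into x ≡ 7 (mod 19): 1309·t ≡ 7 − 682 = -675 (mod 19).
    Reduce coefficients mod 19: 17·t ≡ 9 (mod 19).
    The inverse of 17 mod 19 is 9 (since 17·9 = 153 = 8·19 + 1), so t ≡ 9·9 = 81 ≡ 5 (mod 19).
    Then x = 682 + 1309·5 = 7227, valid modulo lcm(1309, 19) = 24871: x ≡ 7227 (mod 24871).
Verify against each original: 7227 mod 11 = 0, 7227 mod 17 = 2, 7227 mod 7 = 3, 7227 mod 19 = 7.

x ≡ 7227 (mod 24871).


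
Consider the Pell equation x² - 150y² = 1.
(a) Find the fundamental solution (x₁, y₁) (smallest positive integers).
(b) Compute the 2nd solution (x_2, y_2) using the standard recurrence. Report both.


Step 1: Find the fundamental solution (x₁, y₁) of x² - 150y² = 1.
  Expand √150 as a continued fraction. a₀ = ⌊√150⌋ = 12; iterate m_{k+1} = d_k·a_k − m_k, d_{k+1} = (150 − m_{k+1}²)/d_k, a_{k+1} = ⌊(a₀ + m_{k+1})/d_{k+1}⌋ (starting m₀ = 0, d₀ = 1), with convergents p_k = a_k·p_{k-1} + p_{k-2}, q_k = a_k·q_{k-1} + q_{k-2} (p₋₁ = 1, q₋₁ = 0):
  k = 0: a₀ = 12; p₀/q₀ = 12/1; p₀² − 150·q₀² = 144 − 150 = -6.
  k = 1: m = 12, d = 6, a = ⌊(12 + 12)/6⌋ = 4; p/q = (4·12 + 1)/(4·1 + 0) = 49/4; p² − 150·q² = 2401 − 2400 = 1.
  The first convergent with p² − 150·q² = 1 gives the fundamental solution (x₁, y₁) = (49, 4).
Step 2: Apply the recurrence (x_{n+1}, y_{n+1}) = (x₁x_n + 150y₁y_n, x₁y_n + y₁x_n) repeatedly.
  From (x_1, y_1) = (49, 4): x_2 = 49·49 + 150·4·4 = 4801; y_2 = 49·4 + 4·49 = 392.
Step 3: Verify x_2² - 150·y_2² = 23049601 - 23049600 = 1 (should be 1). ✓

(x_1, y_1) = (49, 4); (x_2, y_2) = (4801, 392).


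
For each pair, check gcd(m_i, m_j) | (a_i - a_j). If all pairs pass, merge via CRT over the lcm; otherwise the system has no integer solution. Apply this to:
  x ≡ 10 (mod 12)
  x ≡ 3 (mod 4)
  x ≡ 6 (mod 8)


Moduli 12, 4, 8 are not pairwise coprime, so CRT works modulo lcm(m_i) when all pairwise compatibility conditions hold.
Pairwise compatibility: gcd(m_i, m_j) must divide a_i - a_j for every pair.
Merge one congruence at a time:
  Start: x ≡ 10 (mod 12).
  Combine with x ≡ 3 (mod 4): gcd(12, 4) = 4, and 3 - 10 = -7 is NOT divisible by 4.
    ⇒ system is inconsistent (no integer solution).

No solution (the system is inconsistent).


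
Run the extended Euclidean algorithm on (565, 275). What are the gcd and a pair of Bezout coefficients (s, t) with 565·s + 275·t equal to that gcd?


Euclidean algorithm on (565, 275) — divide until remainder is 0:
  565 = 2 · 275 + 15
  275 = 18 · 15 + 5
  15 = 3 · 5 + 0
gcd(565, 275) = 5.
Track Bezout coefficients alongside the remainders: start with r₀ = 565 = a·1 + b·0 (s = 1, t = 0) and r₁ = 275 = a·0 + b·1 (s = 0, t = 1); each new remainder r_{k+1} = r_{k-1} − q_k·r_k inherits s_{k+1} = s_{k-1} − q_k·s_k, t_{k+1} = t_{k-1} − q_k·t_k, so r_k = a·s_k + b·t_k at every step:
  q = 2: r = 15, s = 1 − 2·0 = 1, t = 0 − 2·1 = -2  (check: 565·1 + 275·(-2) = 15)
  q = 18: r = 5, s = 0 − 18·1 = -18, t = 1 − 18·(-2) = 37  (check: 565·(-18) + 275·37 = 5)
The row with r = 5 (the gcd) gives the Bezout coefficients s = -18, t = 37.
Result: 565 · (-18) + 275 · (37) = 5.

gcd(565, 275) = 5; s = -18, t = 37 (check: 565·(-18) + 275·37 = 5).


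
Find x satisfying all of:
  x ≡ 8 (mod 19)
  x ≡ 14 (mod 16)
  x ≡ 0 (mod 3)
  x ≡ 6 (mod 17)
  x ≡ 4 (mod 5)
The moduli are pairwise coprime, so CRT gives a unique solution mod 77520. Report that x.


Product of moduli M = 19 · 16 · 3 · 17 · 5 = 77520.
Merge one congruence at a time:
  Start: x ≡ 8 (mod 19).
  Combine with x ≡ 14 (mod 16); new modulus lcm = 304.
    Write x = 8 + 19·t and substitute into x ≡ 14 (mod 16): 19·t ≡ 14 − 8 = 6 (mod 16).
    Reduce coefficients mod 16: 3·t ≡ 6 (mod 16).
    The inverse of 3 mod 16 is 11 (since 3·11 = 33 = 2·16 + 1), so t ≡ 11·6 = 66 ≡ 2 (mod 16).
    Then x = 8 + 19·2 = 46, valid modulo lcm(19, 16) = 304: x ≡ 46 (mod 304).
  Combine with x ≡ 0 (mod 3); new modulus lcm = 912.
    Write x = 46 + 304·t and substitute into x ≡ 0 (mod 3): 304·t ≡ 0 − 46 = -46 (mod 3).
    Reduce coefficients mod 3: 1·t ≡ 2 (mod 3).
    So t ≡ 2 (mod 3).
    Then x = 46 + 304·2 = 654, valid modulo lcm(304, 3) = 912: x ≡ 654 (mod 912).
  Combine with x ≡ 6 (mod 17); new modulus lcm = 15504.
    Write x = 654 + 912·t and substitute into x ≡ 6 (mod 17): 912·t ≡ 6 − 654 = -648 (mod 17).
    Reduce coefficients mod 17: 11·t ≡ 15 (mod 17).
    The inverse of 11 mod 17 is 14 (since 11·14 = 154 = 9·17 + 1), so t ≡ 14·15 = 210 ≡ 6 (mod 17).
    Then x = 654 + 912·6 = 6126, valid modulo lcm(912, 17) = 15504: x ≡ 6126 (mod 15504).
  Combine with x ≡ 4 (mod 5); new modulus lcm = 77520.
    Write x = 6126 + 15504·t and substitute into x ≡ 4 (mod 5): 15504·t ≡ 4 − 6126 = -6122 (mod 5).
    Reduce coefficients mod 5: 4·t ≡ 3 (mod 5).
    The inverse of 4 mod 5 is 4 (since 4·4 = 16 = 3·5 + 1), so t ≡ 4·3 = 12 ≡ 2 (mod 5).
    Then x = 6126 + 15504·2 = 37134, valid modulo lcm(15504, 5) = 77520: x ≡ 37134 (mod 77520).
Verify against each original: 37134 mod 19 = 8, 37134 mod 16 = 14, 37134 mod 3 = 0, 37134 mod 17 = 6, 37134 mod 5 = 4.

x ≡ 37134 (mod 77520).


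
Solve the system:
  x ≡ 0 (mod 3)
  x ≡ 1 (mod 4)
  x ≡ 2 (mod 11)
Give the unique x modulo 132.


Moduli 3, 4, 11 are pairwise coprime; by CRT there is a unique solution modulo M = 3 · 4 · 11 = 132.
Solve pairwise, accumulating the modulus:
  Start with x ≡ 0 (mod 3).
  Combine with x ≡ 1 (mod 4): since gcd(3, 4) = 1, we get a unique residue mod 12.
    Write x = 0 + 3·t and substitute into x ≡ 1 (mod 4): 3·t ≡ 1 − 0 = 1 (mod 4).
    The inverse of 3 mod 4 is 3 (since 3·3 = 9 = 2·4 + 1), so t ≡ 3·1 = 3 ≡ 3 (mod 4).
    Then x = 0 + 3·3 = 9, valid modulo lcm(3, 4) = 12: x ≡ 9 (mod 12).
  Combine with x ≡ 2 (mod 11): since gcd(12, 11) = 1, we get a unique residue mod 132.
    Write x = 9 + 12·t and substitute into x ≡ 2 (mod 11): 12·t ≡ 2 − 9 = -7 (mod 11).
    Reduce coefficients mod 11: 1·t ≡ 4 (mod 11).
    So t ≡ 4 (mod 11).
    Then x = 9 + 12·4 = 57, valid modulo lcm(12, 11) = 132: x ≡ 57 (mod 132).
Verify: 57 mod 3 = 0 ✓, 57 mod 4 = 1 ✓, 57 mod 11 = 2 ✓.

x ≡ 57 (mod 132).


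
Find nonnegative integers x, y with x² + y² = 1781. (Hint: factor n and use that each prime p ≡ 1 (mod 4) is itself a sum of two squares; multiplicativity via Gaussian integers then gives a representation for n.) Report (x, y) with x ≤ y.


Step 1: Factor n = 1781 = 13 · 137.
Step 2: Check the mod-4 condition on each prime factor: 13 ≡ 1 (mod 4), exponent 1; 137 ≡ 1 (mod 4), exponent 1.
All primes ≡ 3 (mod 4) appear to even exponent (or don't appear), so by the two-squares theorem n IS expressible as a sum of two squares.
Step 3: Build a representation. Here n = 13 · 137 is a product of primes ≡ 1 (mod 4). Each prime p ≡ 1 (mod 4) is itself a sum of two squares; find a² by testing p − a² for a perfect square:
  13: 13 − 1² = 12, 13 − 2² = 9 = 3² ⇒ 13 = 2² + 3².
  137: 137 − 1² = 136, 137 − 2² = 133, 137 − 3² = 128, 137 − 4² = 121 = 11² ⇒ 137 = 4² + 11².
  Combine using the Brahmagupta–Fibonacci identity (a² + b²)(c² + d²) = (ac − bd)² + (ad + bc)² = (ac + bd)² + (ad − bc)²:
  13 · 137 = 1781: from (2² + 3²)(4² + 11²), take (2·4 − 3·11, 2·11 + 3·4) = (8 − 33, 22 + 12) = (-25, 34); dropping signs (only squares matter) gives (25, 34); check 25² + 34² = 625 + 1156 = 1781 ✓.
Step 4: Order so x ≤ y and verify: 25² + 34² = 625 + 1156 = 1781 = n. ✓

n = 1781 = 25² + 34² (one valid representation with x ≤ y).


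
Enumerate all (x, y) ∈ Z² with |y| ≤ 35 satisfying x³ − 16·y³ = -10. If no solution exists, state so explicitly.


The equation is x³ - 16y³ = -10. For fixed y, x³ = 16·y³ − 10, so a solution requires the RHS to be a perfect cube.
Strategy: iterate y from -35 to 35, compute RHS = 16·y³ − 10, and check whether it is a (positive or negative) perfect cube.
Check small values of y:
  y = 0: RHS = -10 is not a perfect cube.
  y = 1: RHS = 6 is not a perfect cube.
  y = -1: RHS = -26 is not a perfect cube.
  y = 2: RHS = 118 is not a perfect cube.
  y = -2: RHS = -138 is not a perfect cube.
  y = 3: RHS = 422 is not a perfect cube.
  y = -3: RHS = -442 is not a perfect cube.
Continuing the search up to |y| = 35 finds no solutions either.
No (x, y) in the scanned range satisfies the equation.

No integer solutions with |y| ≤ 35.


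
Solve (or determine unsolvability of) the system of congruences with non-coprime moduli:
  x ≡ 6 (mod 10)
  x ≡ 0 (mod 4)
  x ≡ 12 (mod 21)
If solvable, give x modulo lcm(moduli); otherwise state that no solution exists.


Moduli 10, 4, 21 are not pairwise coprime, so CRT works modulo lcm(m_i) when all pairwise compatibility conditions hold.
Pairwise compatibility: gcd(m_i, m_j) must divide a_i - a_j for every pair.
Merge one congruence at a time:
  Start: x ≡ 6 (mod 10).
  Combine with x ≡ 0 (mod 4): gcd(10, 4) = 2; 0 - 6 = -6, which IS divisible by 2, so compatible.
    Write x = 6 + 10·t and substitute into x ≡ 0 (mod 4): 10·t ≡ 0 − 6 = -6 (mod 4).
    Divide the congruence (and modulus) by g = 2: 5·t ≡ -3 (mod 2).
    Reduce coefficients mod 2: 1·t ≡ 1 (mod 2).
    So t ≡ 1 (mod 2).
    Then x = 6 + 10·1 = 16, valid modulo lcm(10, 4) = 20: x ≡ 16 (mod 20).
  Combine with x ≡ 12 (mod 21): gcd(20, 21) = 1; 12 - 16 = -4, which IS divisible by 1, so compatible.
    Write x = 16 + 20·t and substitute into x ≡ 12 (mod 21): 20·t ≡ 12 − 16 = -4 (mod 21).
    Reduce coefficients mod 21: 20·t ≡ 17 (mod 21).
    The inverse of 20 mod 21 is 20 (since 20·20 = 400 = 19·21 + 1), so t ≡ 20·17 = 340 ≡ 4 (mod 21).
    Then x = 16 + 20·4 = 96, valid modulo lcm(20, 21) = 420: x ≡ 96 (mod 420).
Verify: 96 mod 10 = 6, 96 mod 4 = 0, 96 mod 21 = 12.

x ≡ 96 (mod 420).
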